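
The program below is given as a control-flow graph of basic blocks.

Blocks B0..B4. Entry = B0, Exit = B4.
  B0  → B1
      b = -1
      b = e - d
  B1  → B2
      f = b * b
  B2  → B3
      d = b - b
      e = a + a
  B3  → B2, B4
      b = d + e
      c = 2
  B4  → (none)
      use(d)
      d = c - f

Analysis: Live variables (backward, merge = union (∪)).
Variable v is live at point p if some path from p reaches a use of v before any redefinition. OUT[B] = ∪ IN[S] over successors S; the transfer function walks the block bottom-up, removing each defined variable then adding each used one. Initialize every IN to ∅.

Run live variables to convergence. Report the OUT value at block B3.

Answer: {a, b, c, d, f}

Derivation:
Converged values:
  B0: | IN={a, d, e} | OUT={a, b}
  B1: | IN={a, b} | OUT={a, b, f}
  B2: | IN={a, b, f} | OUT={a, d, e, f}
  B3: | IN={a, d, e, f} | OUT={a, b, c, d, f}
  B4: | IN={c, d, f} | OUT={}

Merge at B3: OUT[B3] = IN[B2] ⊔ IN[B4] = {a, b, c, d, f}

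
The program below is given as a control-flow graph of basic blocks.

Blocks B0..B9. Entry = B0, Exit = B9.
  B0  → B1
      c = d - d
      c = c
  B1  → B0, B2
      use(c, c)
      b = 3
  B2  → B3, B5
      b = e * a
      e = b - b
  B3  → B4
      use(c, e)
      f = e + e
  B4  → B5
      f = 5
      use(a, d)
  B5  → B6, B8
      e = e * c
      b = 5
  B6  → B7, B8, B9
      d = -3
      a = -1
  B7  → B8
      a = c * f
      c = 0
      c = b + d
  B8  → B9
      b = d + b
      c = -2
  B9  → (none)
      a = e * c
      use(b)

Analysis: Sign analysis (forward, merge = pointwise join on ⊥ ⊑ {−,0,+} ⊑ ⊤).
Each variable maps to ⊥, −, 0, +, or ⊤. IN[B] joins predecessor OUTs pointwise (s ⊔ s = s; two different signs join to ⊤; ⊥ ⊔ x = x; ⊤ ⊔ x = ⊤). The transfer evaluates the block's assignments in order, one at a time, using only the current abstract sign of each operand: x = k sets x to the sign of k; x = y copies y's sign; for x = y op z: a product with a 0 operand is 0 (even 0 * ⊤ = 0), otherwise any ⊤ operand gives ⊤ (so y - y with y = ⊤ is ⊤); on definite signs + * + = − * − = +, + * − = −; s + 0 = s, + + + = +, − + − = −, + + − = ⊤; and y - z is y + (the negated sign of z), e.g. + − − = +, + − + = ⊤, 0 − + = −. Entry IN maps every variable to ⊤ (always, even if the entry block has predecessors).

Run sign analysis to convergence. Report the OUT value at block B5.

Per-block solution:
  B0:   IN=(all ⊤)   OUT=(all ⊤)
  B1:   IN=(all ⊤)   OUT={b:+; rest ⊤}
  B2:   IN={b:+; rest ⊤}   OUT=(all ⊤)
  B3:   IN=(all ⊤)   OUT=(all ⊤)
  B4:   IN=(all ⊤)   OUT={f:+; rest ⊤}
  B5:   IN=(all ⊤)   OUT={b:+; rest ⊤}
  B6:   IN={b:+; rest ⊤}   OUT={a:-, b:+, d:-; rest ⊤}
  B7:   IN={a:-, b:+, d:-; rest ⊤}   OUT={b:+, d:-; rest ⊤}
  B8:   IN={b:+; rest ⊤}   OUT={c:-; rest ⊤}
  B9:   IN=(all ⊤)   OUT=(all ⊤)

Merge at B5: IN[B5] = OUT[B2] ⊔ OUT[B4] = {a: ⊤, b: ⊤, c: ⊤, d: ⊤, e: ⊤, f: ⊤}
Applying B5's transfer function to that IN value gives OUT[B5] (row B5 above).

Answer: {a: ⊤, b: +, c: ⊤, d: ⊤, e: ⊤, f: ⊤}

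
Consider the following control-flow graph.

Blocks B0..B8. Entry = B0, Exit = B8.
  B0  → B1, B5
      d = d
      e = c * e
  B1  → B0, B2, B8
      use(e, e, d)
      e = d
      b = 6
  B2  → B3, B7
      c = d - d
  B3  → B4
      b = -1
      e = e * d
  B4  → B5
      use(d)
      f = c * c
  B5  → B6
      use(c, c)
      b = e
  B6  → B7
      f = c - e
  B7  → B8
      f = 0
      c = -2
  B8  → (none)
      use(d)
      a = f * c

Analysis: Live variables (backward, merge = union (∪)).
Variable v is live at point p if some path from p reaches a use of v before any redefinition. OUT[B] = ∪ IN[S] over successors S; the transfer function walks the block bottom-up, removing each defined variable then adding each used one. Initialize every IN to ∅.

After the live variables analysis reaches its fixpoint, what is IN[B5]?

Converged values:
  B0:   IN={c, d, e, f}   OUT={c, d, e, f}
  B1:   IN={c, d, e, f}   OUT={c, d, e, f}
  B2:   IN={d, e}   OUT={c, d, e}
  B3:   IN={c, d, e}   OUT={c, d, e}
  B4:   IN={c, d, e}   OUT={c, d, e}
  B5:   IN={c, d, e}   OUT={c, d, e}
  B6:   IN={c, d, e}   OUT={d}
  B7:   IN={d}   OUT={c, d, f}
  B8:   IN={c, d, f}   OUT={}

Merge at B5: OUT[B5] = IN[B6] = {c, d, e}
Applying B5's transfer function to that OUT value gives IN[B5] (row B5 above).

Answer: {c, d, e}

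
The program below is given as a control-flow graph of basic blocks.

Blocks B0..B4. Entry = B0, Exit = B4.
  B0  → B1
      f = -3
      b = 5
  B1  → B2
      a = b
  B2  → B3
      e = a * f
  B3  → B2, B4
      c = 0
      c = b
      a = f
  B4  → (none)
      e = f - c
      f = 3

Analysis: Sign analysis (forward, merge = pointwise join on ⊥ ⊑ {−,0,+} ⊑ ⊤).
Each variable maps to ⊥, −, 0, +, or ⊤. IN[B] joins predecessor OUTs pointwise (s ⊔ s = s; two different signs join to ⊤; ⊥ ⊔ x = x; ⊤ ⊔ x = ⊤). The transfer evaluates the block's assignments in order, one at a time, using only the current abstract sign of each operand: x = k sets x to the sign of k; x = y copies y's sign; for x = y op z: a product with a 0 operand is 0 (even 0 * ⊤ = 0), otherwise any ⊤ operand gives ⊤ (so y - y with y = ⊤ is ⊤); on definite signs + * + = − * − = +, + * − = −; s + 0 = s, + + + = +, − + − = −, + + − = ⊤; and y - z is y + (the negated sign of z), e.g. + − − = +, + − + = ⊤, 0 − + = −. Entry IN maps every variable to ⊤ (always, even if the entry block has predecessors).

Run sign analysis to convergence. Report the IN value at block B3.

Answer: {a: ⊤, b: +, c: ⊤, d: ⊤, e: ⊤, f: -}

Trace:
Converged values:
  B0:  IN=(all ⊤)  OUT={b:+, f:-; rest ⊤}
  B1:  IN={b:+, f:-; rest ⊤}  OUT={a:+, b:+, f:-; rest ⊤}
  B2:  IN={b:+, f:-; rest ⊤}  OUT={b:+, f:-; rest ⊤}
  B3:  IN={b:+, f:-; rest ⊤}  OUT={a:-, b:+, c:+, f:-; rest ⊤}
  B4:  IN={a:-, b:+, c:+, f:-; rest ⊤}  OUT={a:-, b:+, c:+, e:-, f:+; rest ⊤}

Merge at B3: IN[B3] = OUT[B2] = {a: ⊤, b: +, c: ⊤, d: ⊤, e: ⊤, f: -}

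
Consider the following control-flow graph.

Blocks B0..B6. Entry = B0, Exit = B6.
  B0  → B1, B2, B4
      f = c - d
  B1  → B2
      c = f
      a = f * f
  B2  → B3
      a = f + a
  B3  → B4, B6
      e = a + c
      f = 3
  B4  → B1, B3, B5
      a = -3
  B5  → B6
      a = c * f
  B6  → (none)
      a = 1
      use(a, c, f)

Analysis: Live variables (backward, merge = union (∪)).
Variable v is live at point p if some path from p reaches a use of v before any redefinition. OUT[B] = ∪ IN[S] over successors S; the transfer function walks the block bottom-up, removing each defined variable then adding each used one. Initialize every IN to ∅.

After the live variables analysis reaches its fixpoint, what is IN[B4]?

Fixpoint table:
  B0: | IN={a, c, d} | OUT={a, c, f}
  B1: | IN={f} | OUT={a, c, f}
  B2: | IN={a, c, f} | OUT={a, c}
  B3: | IN={a, c} | OUT={c, f}
  B4: | IN={c, f} | OUT={a, c, f}
  B5: | IN={c, f} | OUT={c, f}
  B6: | IN={c, f} | OUT={}

Merge at B4: OUT[B4] = IN[B1] ⊔ IN[B3] ⊔ IN[B5] = {a, c, f}
Applying B4's transfer function to that OUT value gives IN[B4] (row B4 above).

Answer: {c, f}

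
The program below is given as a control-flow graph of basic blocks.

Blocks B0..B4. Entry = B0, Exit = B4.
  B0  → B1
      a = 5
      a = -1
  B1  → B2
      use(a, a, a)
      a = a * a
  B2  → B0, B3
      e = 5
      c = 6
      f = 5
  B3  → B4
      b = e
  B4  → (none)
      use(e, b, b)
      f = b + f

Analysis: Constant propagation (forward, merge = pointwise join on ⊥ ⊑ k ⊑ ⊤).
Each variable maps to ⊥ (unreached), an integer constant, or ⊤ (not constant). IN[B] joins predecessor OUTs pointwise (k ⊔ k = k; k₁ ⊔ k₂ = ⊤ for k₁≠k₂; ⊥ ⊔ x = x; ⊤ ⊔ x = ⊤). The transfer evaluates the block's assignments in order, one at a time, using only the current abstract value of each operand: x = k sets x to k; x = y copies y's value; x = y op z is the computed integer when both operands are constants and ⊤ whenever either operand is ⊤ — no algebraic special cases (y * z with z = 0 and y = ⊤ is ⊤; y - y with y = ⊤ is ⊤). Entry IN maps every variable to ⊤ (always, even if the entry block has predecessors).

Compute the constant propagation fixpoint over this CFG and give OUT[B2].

Fixpoint table:
  B0:   IN=(all ⊤)   OUT={a:-1; rest ⊤}
  B1:   IN={a:-1; rest ⊤}   OUT={a:1; rest ⊤}
  B2:   IN={a:1; rest ⊤}   OUT={a:1, c:6, e:5, f:5; rest ⊤}
  B3:   IN={a:1, c:6, e:5, f:5; rest ⊤}   OUT={a:1, b:5, c:6, e:5, f:5; rest ⊤}
  B4:   IN={a:1, b:5, c:6, e:5, f:5; rest ⊤}   OUT={a:1, b:5, c:6, e:5, f:10; rest ⊤}

Merge at B2: IN[B2] = OUT[B1] = {a: 1, b: ⊤, c: ⊤, d: ⊤, e: ⊤, f: ⊤}
Applying B2's transfer function to that IN value gives OUT[B2] (row B2 above).

Answer: {a: 1, b: ⊤, c: 6, d: ⊤, e: 5, f: 5}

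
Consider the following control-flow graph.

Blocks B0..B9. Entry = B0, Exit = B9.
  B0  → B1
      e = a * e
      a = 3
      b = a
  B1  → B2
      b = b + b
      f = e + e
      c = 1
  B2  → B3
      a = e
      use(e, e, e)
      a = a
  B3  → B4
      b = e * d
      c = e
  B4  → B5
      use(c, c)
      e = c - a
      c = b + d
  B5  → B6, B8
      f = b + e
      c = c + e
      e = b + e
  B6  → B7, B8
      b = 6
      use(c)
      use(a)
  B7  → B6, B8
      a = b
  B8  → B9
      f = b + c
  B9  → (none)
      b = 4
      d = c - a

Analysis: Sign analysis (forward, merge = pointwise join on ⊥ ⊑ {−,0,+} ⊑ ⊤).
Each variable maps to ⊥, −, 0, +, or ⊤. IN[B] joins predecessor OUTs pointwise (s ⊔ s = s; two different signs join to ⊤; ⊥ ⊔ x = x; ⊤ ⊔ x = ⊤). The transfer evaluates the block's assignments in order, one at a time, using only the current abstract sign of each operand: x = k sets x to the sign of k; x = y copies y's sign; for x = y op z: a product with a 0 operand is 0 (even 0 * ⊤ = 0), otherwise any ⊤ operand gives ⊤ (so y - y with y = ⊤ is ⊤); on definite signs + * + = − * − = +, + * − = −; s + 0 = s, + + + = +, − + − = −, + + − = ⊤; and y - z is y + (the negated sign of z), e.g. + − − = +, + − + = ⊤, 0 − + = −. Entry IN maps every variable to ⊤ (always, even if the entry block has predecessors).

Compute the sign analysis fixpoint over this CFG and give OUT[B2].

Per-block solution:
  B0: | IN=(all ⊤) | OUT={a:+, b:+; rest ⊤}
  B1: | IN={a:+, b:+; rest ⊤} | OUT={a:+, b:+, c:+; rest ⊤}
  B2: | IN={a:+, b:+, c:+; rest ⊤} | OUT={b:+, c:+; rest ⊤}
  B3: | IN={b:+, c:+; rest ⊤} | OUT=(all ⊤)
  B4: | IN=(all ⊤) | OUT=(all ⊤)
  B5: | IN=(all ⊤) | OUT=(all ⊤)
  B6: | IN=(all ⊤) | OUT={b:+; rest ⊤}
  B7: | IN={b:+; rest ⊤} | OUT={a:+, b:+; rest ⊤}
  B8: | IN=(all ⊤) | OUT=(all ⊤)
  B9: | IN=(all ⊤) | OUT={b:+; rest ⊤}

Merge at B2: IN[B2] = OUT[B1] = {a: +, b: +, c: +, d: ⊤, e: ⊤, f: ⊤}
Applying B2's transfer function to that IN value gives OUT[B2] (row B2 above).

Answer: {a: ⊤, b: +, c: +, d: ⊤, e: ⊤, f: ⊤}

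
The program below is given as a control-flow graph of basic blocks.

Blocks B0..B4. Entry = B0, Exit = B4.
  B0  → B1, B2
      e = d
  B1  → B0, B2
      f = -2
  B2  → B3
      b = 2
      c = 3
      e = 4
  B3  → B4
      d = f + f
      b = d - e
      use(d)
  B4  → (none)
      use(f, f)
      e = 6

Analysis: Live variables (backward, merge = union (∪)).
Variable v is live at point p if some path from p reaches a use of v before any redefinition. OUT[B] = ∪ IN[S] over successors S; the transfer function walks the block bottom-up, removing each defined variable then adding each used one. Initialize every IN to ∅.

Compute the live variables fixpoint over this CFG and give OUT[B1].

Per-block solution:
  B0:  IN={d, f}  OUT={d, f}
  B1:  IN={d}  OUT={d, f}
  B2:  IN={f}  OUT={e, f}
  B3:  IN={e, f}  OUT={f}
  B4:  IN={f}  OUT={}

Merge at B1: OUT[B1] = IN[B0] ⊔ IN[B2] = {d, f}

Answer: {d, f}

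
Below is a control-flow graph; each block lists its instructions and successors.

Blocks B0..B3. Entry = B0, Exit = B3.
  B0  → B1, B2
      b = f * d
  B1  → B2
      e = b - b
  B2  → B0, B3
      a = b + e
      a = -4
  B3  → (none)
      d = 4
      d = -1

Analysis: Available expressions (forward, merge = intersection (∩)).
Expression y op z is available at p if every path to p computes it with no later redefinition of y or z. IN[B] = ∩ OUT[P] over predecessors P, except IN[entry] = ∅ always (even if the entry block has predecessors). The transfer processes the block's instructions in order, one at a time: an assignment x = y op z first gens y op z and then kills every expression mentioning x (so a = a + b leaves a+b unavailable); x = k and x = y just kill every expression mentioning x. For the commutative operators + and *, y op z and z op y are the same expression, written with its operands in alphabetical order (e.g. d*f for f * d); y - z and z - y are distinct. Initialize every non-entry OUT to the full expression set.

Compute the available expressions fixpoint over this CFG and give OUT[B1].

Answer: {b-b, d*f}

Derivation:
Per-block solution:
  B0: | IN={} | OUT={d*f}
  B1: | IN={d*f} | OUT={b-b, d*f}
  B2: | IN={d*f} | OUT={b+e, d*f}
  B3: | IN={b+e, d*f} | OUT={b+e}

Merge at B1: IN[B1] = OUT[B0] = {d*f}
Applying B1's transfer function to that IN value gives OUT[B1] (row B1 above).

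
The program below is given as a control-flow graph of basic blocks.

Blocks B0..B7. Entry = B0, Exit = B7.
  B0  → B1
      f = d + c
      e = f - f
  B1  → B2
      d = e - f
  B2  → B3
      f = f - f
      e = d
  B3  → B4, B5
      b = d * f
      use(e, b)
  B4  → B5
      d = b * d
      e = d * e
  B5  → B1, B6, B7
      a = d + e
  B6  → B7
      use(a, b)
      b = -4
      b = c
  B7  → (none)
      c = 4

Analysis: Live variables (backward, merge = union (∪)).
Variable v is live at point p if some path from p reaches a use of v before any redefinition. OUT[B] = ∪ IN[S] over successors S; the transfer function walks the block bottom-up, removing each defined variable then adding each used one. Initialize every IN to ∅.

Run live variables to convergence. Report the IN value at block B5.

Per-block solution:
  B0:   IN={c, d}   OUT={c, e, f}
  B1:   IN={c, e, f}   OUT={c, d, f}
  B2:   IN={c, d, f}   OUT={c, d, e, f}
  B3:   IN={c, d, e, f}   OUT={b, c, d, e, f}
  B4:   IN={b, c, d, e, f}   OUT={b, c, d, e, f}
  B5:   IN={b, c, d, e, f}   OUT={a, b, c, e, f}
  B6:   IN={a, b, c}   OUT={}
  B7:   IN={}   OUT={}

Merge at B5: OUT[B5] = IN[B1] ⊔ IN[B6] ⊔ IN[B7] = {a, b, c, e, f}
Applying B5's transfer function to that OUT value gives IN[B5] (row B5 above).

Answer: {b, c, d, e, f}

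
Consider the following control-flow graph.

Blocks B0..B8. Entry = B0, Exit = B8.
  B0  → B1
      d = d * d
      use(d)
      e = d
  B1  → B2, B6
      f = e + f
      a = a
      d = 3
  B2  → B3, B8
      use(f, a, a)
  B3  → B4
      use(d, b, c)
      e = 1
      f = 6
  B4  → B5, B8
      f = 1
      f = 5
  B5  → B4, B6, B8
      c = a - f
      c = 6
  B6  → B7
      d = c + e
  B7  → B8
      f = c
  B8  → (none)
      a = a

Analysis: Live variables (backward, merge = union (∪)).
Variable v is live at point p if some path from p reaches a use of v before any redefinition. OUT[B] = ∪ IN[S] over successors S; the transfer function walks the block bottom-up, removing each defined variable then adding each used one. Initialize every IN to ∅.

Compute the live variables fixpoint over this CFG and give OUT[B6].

Answer: {a, c}

Trace:
Per-block solution:
  B0: | IN={a, b, c, d, f} | OUT={a, b, c, e, f}
  B1: | IN={a, b, c, e, f} | OUT={a, b, c, d, e, f}
  B2: | IN={a, b, c, d, f} | OUT={a, b, c, d}
  B3: | IN={a, b, c, d} | OUT={a, e}
  B4: | IN={a, e} | OUT={a, e, f}
  B5: | IN={a, e, f} | OUT={a, c, e}
  B6: | IN={a, c, e} | OUT={a, c}
  B7: | IN={a, c} | OUT={a}
  B8: | IN={a} | OUT={}

Merge at B6: OUT[B6] = IN[B7] = {a, c}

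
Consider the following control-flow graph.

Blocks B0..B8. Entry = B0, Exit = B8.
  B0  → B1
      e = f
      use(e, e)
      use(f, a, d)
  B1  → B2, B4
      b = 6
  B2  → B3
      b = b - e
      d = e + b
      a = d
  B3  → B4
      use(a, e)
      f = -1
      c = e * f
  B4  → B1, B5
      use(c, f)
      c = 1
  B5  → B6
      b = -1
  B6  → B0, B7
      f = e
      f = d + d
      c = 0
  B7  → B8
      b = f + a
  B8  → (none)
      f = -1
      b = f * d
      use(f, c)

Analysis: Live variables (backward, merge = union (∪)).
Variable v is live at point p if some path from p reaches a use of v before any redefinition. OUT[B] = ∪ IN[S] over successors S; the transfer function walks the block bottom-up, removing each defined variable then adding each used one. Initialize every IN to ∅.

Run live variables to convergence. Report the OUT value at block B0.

Converged values:
  B0: | IN={a, c, d, f} | OUT={a, c, d, e, f}
  B1: | IN={a, c, d, e, f} | OUT={a, b, c, d, e, f}
  B2: | IN={b, e} | OUT={a, d, e}
  B3: | IN={a, d, e} | OUT={a, c, d, e, f}
  B4: | IN={a, c, d, e, f} | OUT={a, c, d, e, f}
  B5: | IN={a, d, e} | OUT={a, d, e}
  B6: | IN={a, d, e} | OUT={a, c, d, f}
  B7: | IN={a, c, d, f} | OUT={c, d}
  B8: | IN={c, d} | OUT={}

Merge at B0: OUT[B0] = IN[B1] = {a, c, d, e, f}

Answer: {a, c, d, e, f}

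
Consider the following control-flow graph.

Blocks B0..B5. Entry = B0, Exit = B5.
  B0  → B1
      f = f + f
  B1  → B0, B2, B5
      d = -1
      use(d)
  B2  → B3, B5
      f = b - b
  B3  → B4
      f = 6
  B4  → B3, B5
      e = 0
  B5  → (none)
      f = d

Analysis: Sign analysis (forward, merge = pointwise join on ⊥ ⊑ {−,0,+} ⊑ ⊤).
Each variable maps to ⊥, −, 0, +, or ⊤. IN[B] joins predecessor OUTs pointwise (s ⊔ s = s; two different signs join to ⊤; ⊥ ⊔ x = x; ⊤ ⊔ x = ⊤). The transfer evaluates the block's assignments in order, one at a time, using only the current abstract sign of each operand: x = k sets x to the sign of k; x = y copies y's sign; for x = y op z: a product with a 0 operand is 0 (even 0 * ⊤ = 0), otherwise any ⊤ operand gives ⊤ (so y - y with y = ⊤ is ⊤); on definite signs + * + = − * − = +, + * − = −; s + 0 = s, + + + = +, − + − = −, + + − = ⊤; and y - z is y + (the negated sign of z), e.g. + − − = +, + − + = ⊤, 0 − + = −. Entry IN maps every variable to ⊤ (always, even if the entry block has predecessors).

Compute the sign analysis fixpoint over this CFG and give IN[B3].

Answer: {a: ⊤, b: ⊤, c: ⊤, d: -, e: ⊤, f: ⊤}

Trace:
Converged values:
  B0:  IN=(all ⊤)  OUT=(all ⊤)
  B1:  IN=(all ⊤)  OUT={d:-; rest ⊤}
  B2:  IN={d:-; rest ⊤}  OUT={d:-; rest ⊤}
  B3:  IN={d:-; rest ⊤}  OUT={d:-, f:+; rest ⊤}
  B4:  IN={d:-, f:+; rest ⊤}  OUT={d:-, e:0, f:+; rest ⊤}
  B5:  IN={d:-; rest ⊤}  OUT={d:-, f:-; rest ⊤}

Merge at B3: IN[B3] = OUT[B2] ⊔ OUT[B4] = {a: ⊤, b: ⊤, c: ⊤, d: -, e: ⊤, f: ⊤}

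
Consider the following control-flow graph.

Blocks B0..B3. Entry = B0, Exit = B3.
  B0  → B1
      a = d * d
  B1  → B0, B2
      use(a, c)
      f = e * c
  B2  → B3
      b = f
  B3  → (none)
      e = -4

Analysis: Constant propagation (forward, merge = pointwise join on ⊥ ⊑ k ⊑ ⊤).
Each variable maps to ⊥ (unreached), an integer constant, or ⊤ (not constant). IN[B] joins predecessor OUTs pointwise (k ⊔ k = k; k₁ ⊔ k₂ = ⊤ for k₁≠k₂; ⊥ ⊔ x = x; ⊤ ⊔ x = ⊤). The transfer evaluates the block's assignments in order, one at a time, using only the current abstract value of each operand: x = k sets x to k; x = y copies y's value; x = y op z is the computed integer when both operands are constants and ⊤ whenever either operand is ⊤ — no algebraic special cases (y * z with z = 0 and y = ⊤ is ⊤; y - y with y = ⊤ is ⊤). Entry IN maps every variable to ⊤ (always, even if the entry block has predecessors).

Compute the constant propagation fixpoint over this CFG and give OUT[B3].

Per-block solution:
  B0:  IN=(all ⊤)  OUT=(all ⊤)
  B1:  IN=(all ⊤)  OUT=(all ⊤)
  B2:  IN=(all ⊤)  OUT=(all ⊤)
  B3:  IN=(all ⊤)  OUT={e:-4; rest ⊤}

Merge at B3: IN[B3] = OUT[B2] = {a: ⊤, b: ⊤, c: ⊤, d: ⊤, e: ⊤, f: ⊤}
Applying B3's transfer function to that IN value gives OUT[B3] (row B3 above).

Answer: {a: ⊤, b: ⊤, c: ⊤, d: ⊤, e: -4, f: ⊤}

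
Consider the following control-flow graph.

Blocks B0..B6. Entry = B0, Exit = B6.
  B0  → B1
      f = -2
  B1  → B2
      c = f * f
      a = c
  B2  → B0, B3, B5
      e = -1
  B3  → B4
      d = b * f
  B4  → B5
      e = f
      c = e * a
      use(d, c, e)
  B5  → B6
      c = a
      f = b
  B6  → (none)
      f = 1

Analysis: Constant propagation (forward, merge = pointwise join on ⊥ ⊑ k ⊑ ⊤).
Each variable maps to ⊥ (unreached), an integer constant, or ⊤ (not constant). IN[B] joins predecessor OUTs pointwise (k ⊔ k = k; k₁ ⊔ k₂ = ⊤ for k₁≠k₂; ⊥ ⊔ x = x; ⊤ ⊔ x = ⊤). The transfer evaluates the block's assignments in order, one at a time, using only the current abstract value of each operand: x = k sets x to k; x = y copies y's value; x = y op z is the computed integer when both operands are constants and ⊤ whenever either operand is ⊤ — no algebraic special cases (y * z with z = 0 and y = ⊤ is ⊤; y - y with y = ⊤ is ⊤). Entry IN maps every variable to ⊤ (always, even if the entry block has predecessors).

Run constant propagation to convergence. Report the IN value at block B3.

Fixpoint table:
  B0: | IN=(all ⊤) | OUT={f:-2; rest ⊤}
  B1: | IN={f:-2; rest ⊤} | OUT={a:4, c:4, f:-2; rest ⊤}
  B2: | IN={a:4, c:4, f:-2; rest ⊤} | OUT={a:4, c:4, e:-1, f:-2; rest ⊤}
  B3: | IN={a:4, c:4, e:-1, f:-2; rest ⊤} | OUT={a:4, c:4, e:-1, f:-2; rest ⊤}
  B4: | IN={a:4, c:4, e:-1, f:-2; rest ⊤} | OUT={a:4, c:-8, e:-2, f:-2; rest ⊤}
  B5: | IN={a:4, f:-2; rest ⊤} | OUT={a:4, c:4; rest ⊤}
  B6: | IN={a:4, c:4; rest ⊤} | OUT={a:4, c:4, f:1; rest ⊤}

Merge at B3: IN[B3] = OUT[B2] = {a: 4, b: ⊤, c: 4, d: ⊤, e: -1, f: -2}

Answer: {a: 4, b: ⊤, c: 4, d: ⊤, e: -1, f: -2}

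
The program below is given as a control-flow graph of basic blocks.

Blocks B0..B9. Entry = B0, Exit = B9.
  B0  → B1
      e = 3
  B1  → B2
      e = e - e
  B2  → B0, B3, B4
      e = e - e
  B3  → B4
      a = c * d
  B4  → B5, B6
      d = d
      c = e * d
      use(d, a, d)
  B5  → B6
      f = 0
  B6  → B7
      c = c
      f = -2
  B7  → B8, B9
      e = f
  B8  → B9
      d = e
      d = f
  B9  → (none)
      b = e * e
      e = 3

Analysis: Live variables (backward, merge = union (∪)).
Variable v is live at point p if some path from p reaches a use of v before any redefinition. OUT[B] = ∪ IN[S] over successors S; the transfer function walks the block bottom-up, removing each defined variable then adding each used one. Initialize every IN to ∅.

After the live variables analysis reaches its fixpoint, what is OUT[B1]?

Converged values:
  B0:   IN={a, c, d}   OUT={a, c, d, e}
  B1:   IN={a, c, d, e}   OUT={a, c, d, e}
  B2:   IN={a, c, d, e}   OUT={a, c, d, e}
  B3:   IN={c, d, e}   OUT={a, d, e}
  B4:   IN={a, d, e}   OUT={c}
  B5:   IN={c}   OUT={c}
  B6:   IN={c}   OUT={f}
  B7:   IN={f}   OUT={e, f}
  B8:   IN={e, f}   OUT={e}
  B9:   IN={e}   OUT={}

Merge at B1: OUT[B1] = IN[B2] = {a, c, d, e}

Answer: {a, c, d, e}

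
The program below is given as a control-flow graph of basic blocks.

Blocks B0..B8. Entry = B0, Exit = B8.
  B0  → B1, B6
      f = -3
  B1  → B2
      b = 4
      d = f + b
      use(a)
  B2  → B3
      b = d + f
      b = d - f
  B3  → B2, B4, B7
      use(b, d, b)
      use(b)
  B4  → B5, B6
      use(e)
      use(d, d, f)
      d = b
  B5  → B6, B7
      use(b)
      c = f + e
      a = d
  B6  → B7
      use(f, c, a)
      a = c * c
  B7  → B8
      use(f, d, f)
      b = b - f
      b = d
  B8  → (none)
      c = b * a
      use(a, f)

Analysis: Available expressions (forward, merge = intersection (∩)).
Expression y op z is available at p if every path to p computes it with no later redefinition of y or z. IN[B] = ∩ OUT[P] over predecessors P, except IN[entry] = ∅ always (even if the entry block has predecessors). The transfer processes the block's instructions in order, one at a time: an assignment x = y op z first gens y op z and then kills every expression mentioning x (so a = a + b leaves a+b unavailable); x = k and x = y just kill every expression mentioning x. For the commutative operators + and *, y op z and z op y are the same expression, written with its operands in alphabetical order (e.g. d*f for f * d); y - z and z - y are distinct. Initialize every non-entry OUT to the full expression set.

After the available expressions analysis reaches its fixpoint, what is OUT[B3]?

Per-block solution:
  B0:   IN={}   OUT={}
  B1:   IN={}   OUT={b+f}
  B2:   IN={}   OUT={d+f, d-f}
  B3:   IN={d+f, d-f}   OUT={d+f, d-f}
  B4:   IN={d+f, d-f}   OUT={}
  B5:   IN={}   OUT={e+f}
  B6:   IN={}   OUT={c*c}
  B7:   IN={}   OUT={}
  B8:   IN={}   OUT={a*b}

Merge at B3: IN[B3] = OUT[B2] = {d+f, d-f}
Applying B3's transfer function to that IN value gives OUT[B3] (row B3 above).

Answer: {d+f, d-f}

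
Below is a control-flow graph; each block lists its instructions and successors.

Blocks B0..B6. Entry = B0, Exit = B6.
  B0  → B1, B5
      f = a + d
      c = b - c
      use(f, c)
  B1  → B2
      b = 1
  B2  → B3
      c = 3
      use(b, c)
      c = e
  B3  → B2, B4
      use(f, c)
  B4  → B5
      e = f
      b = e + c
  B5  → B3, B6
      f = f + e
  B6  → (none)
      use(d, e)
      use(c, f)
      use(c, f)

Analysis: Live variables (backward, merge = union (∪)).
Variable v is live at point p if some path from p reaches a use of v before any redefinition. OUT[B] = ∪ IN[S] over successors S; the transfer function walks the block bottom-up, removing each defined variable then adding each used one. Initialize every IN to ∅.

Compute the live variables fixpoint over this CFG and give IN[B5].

Answer: {b, c, d, e, f}

Working:
Per-block solution:
  B0: | IN={a, b, c, d, e} | OUT={b, c, d, e, f}
  B1: | IN={d, e, f} | OUT={b, d, e, f}
  B2: | IN={b, d, e, f} | OUT={b, c, d, e, f}
  B3: | IN={b, c, d, e, f} | OUT={b, c, d, e, f}
  B4: | IN={c, d, f} | OUT={b, c, d, e, f}
  B5: | IN={b, c, d, e, f} | OUT={b, c, d, e, f}
  B6: | IN={c, d, e, f} | OUT={}

Merge at B5: OUT[B5] = IN[B3] ⊔ IN[B6] = {b, c, d, e, f}
Applying B5's transfer function to that OUT value gives IN[B5] (row B5 above).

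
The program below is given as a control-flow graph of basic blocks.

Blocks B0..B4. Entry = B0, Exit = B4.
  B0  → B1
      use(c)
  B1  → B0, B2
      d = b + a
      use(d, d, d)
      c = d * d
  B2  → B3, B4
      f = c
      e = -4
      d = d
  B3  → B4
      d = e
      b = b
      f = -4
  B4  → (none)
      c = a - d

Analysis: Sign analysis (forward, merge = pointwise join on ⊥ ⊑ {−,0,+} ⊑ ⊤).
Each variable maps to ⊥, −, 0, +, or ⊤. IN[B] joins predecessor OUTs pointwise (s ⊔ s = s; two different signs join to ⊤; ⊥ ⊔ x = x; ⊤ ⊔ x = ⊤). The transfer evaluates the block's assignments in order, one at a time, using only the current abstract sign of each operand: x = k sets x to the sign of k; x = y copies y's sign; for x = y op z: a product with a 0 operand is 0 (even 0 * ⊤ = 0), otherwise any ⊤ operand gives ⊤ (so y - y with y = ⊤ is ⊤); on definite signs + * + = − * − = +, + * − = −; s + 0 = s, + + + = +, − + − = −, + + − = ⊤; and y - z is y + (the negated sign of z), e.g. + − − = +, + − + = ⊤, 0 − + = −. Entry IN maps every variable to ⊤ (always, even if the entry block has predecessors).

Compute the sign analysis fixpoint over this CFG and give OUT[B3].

Answer: {a: ⊤, b: ⊤, c: ⊤, d: -, e: -, f: -}

Working:
Fixpoint table:
  B0: | IN=(all ⊤) | OUT=(all ⊤)
  B1: | IN=(all ⊤) | OUT=(all ⊤)
  B2: | IN=(all ⊤) | OUT={e:-; rest ⊤}
  B3: | IN={e:-; rest ⊤} | OUT={d:-, e:-, f:-; rest ⊤}
  B4: | IN={e:-; rest ⊤} | OUT={e:-; rest ⊤}

Merge at B3: IN[B3] = OUT[B2] = {a: ⊤, b: ⊤, c: ⊤, d: ⊤, e: -, f: ⊤}
Applying B3's transfer function to that IN value gives OUT[B3] (row B3 above).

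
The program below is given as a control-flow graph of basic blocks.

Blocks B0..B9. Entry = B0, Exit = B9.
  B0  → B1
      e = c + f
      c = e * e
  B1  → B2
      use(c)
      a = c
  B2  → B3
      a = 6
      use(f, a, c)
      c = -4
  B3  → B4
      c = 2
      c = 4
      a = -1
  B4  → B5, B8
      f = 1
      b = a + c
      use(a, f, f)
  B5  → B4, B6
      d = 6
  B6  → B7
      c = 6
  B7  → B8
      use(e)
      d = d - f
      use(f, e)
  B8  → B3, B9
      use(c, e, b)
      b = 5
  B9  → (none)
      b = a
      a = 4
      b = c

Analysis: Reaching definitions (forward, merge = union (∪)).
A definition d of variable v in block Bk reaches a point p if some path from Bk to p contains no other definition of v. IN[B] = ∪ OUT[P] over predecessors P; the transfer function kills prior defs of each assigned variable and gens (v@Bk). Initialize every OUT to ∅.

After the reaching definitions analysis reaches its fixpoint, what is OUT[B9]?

Answer: {a@B9, b@B9, c@B3, c@B6, d@B5, d@B7, e@B0, f@B4}

Trace:
Fixpoint table:
  B0:  IN={}  OUT={c@B0, e@B0}
  B1:  IN={c@B0, e@B0}  OUT={a@B1, c@B0, e@B0}
  B2:  IN={a@B1, c@B0, e@B0}  OUT={a@B2, c@B2, e@B0}
  B3:  IN={a@B2, a@B3, b@B8, c@B2, c@B3, c@B6, d@B5, d@B7, e@B0, f@B4}  OUT={a@B3, b@B8, c@B3, d@B5, d@B7, e@B0, f@B4}
  B4:  IN={a@B3, b@B4, b@B8, c@B3, d@B5, d@B7, e@B0, f@B4}  OUT={a@B3, b@B4, c@B3, d@B5, d@B7, e@B0, f@B4}
  B5:  IN={a@B3, b@B4, c@B3, d@B5, d@B7, e@B0, f@B4}  OUT={a@B3, b@B4, c@B3, d@B5, e@B0, f@B4}
  B6:  IN={a@B3, b@B4, c@B3, d@B5, e@B0, f@B4}  OUT={a@B3, b@B4, c@B6, d@B5, e@B0, f@B4}
  B7:  IN={a@B3, b@B4, c@B6, d@B5, e@B0, f@B4}  OUT={a@B3, b@B4, c@B6, d@B7, e@B0, f@B4}
  B8:  IN={a@B3, b@B4, c@B3, c@B6, d@B5, d@B7, e@B0, f@B4}  OUT={a@B3, b@B8, c@B3, c@B6, d@B5, d@B7, e@B0, f@B4}
  B9:  IN={a@B3, b@B8, c@B3, c@B6, d@B5, d@B7, e@B0, f@B4}  OUT={a@B9, b@B9, c@B3, c@B6, d@B5, d@B7, e@B0, f@B4}

Merge at B9: IN[B9] = OUT[B8] = {a@B3, b@B8, c@B3, c@B6, d@B5, d@B7, e@B0, f@B4}
Applying B9's transfer function to that IN value gives OUT[B9] (row B9 above).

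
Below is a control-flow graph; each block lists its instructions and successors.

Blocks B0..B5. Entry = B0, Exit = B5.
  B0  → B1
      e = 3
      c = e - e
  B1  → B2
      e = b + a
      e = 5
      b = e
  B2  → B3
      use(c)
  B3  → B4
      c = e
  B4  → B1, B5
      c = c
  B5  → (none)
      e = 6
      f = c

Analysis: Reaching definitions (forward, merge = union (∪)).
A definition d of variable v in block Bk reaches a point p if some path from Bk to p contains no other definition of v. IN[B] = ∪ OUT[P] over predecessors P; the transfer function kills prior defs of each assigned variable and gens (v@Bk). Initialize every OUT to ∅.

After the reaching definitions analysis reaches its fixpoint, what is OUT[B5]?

Per-block solution:
  B0:  IN={}  OUT={c@B0, e@B0}
  B1:  IN={b@B1, c@B0, c@B4, e@B0, e@B1}  OUT={b@B1, c@B0, c@B4, e@B1}
  B2:  IN={b@B1, c@B0, c@B4, e@B1}  OUT={b@B1, c@B0, c@B4, e@B1}
  B3:  IN={b@B1, c@B0, c@B4, e@B1}  OUT={b@B1, c@B3, e@B1}
  B4:  IN={b@B1, c@B3, e@B1}  OUT={b@B1, c@B4, e@B1}
  B5:  IN={b@B1, c@B4, e@B1}  OUT={b@B1, c@B4, e@B5, f@B5}

Merge at B5: IN[B5] = OUT[B4] = {b@B1, c@B4, e@B1}
Applying B5's transfer function to that IN value gives OUT[B5] (row B5 above).

Answer: {b@B1, c@B4, e@B5, f@B5}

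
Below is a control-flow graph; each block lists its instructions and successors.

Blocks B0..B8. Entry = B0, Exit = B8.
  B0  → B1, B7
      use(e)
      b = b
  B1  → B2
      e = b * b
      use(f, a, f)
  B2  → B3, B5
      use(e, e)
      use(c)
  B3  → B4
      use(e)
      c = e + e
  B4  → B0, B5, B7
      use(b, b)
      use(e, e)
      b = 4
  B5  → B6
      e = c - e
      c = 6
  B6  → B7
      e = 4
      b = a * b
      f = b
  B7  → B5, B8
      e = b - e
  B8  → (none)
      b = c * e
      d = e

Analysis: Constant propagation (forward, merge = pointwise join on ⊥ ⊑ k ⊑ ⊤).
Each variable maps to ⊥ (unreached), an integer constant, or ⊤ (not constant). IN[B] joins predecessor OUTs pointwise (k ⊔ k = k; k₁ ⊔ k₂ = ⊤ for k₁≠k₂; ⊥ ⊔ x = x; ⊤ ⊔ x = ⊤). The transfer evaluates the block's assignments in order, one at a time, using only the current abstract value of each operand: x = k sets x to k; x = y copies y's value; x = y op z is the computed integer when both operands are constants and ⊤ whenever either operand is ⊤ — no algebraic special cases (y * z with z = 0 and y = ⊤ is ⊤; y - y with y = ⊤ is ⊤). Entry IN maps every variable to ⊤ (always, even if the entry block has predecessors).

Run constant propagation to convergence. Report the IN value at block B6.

Answer: {a: ⊤, b: ⊤, c: 6, d: ⊤, e: ⊤, f: ⊤}

Trace:
Per-block solution:
  B0:   IN=(all ⊤)   OUT=(all ⊤)
  B1:   IN=(all ⊤)   OUT=(all ⊤)
  B2:   IN=(all ⊤)   OUT=(all ⊤)
  B3:   IN=(all ⊤)   OUT=(all ⊤)
  B4:   IN=(all ⊤)   OUT={b:4; rest ⊤}
  B5:   IN=(all ⊤)   OUT={c:6; rest ⊤}
  B6:   IN={c:6; rest ⊤}   OUT={c:6, e:4; rest ⊤}
  B7:   IN=(all ⊤)   OUT=(all ⊤)
  B8:   IN=(all ⊤)   OUT=(all ⊤)

Merge at B6: IN[B6] = OUT[B5] = {a: ⊤, b: ⊤, c: 6, d: ⊤, e: ⊤, f: ⊤}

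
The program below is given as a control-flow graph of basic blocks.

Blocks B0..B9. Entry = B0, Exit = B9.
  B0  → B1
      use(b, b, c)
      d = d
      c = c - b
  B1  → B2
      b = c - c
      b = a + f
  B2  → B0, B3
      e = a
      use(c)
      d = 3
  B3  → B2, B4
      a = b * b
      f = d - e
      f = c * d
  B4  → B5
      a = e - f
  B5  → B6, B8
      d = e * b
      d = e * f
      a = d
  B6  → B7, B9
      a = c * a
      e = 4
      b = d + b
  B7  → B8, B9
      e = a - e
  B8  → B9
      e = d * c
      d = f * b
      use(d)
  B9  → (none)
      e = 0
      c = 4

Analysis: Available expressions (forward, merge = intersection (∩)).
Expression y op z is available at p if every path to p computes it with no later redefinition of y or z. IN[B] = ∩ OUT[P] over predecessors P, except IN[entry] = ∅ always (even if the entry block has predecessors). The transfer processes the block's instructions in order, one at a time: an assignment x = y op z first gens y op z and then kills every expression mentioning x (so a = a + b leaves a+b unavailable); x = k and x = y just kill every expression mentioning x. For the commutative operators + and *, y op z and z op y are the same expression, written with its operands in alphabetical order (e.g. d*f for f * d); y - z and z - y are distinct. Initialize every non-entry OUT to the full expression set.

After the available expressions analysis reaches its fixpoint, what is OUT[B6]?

Answer: {c-c}

Working:
Per-block solution:
  B0:  IN={}  OUT={}
  B1:  IN={}  OUT={a+f, c-c}
  B2:  IN={c-c}  OUT={c-c}
  B3:  IN={c-c}  OUT={b*b, c*d, c-c, d-e}
  B4:  IN={b*b, c*d, c-c, d-e}  OUT={b*b, c*d, c-c, d-e, e-f}
  B5:  IN={b*b, c*d, c-c, d-e, e-f}  OUT={b*b, b*e, c-c, e*f, e-f}
  B6:  IN={b*b, b*e, c-c, e*f, e-f}  OUT={c-c}
  B7:  IN={c-c}  OUT={c-c}
  B8:  IN={c-c}  OUT={b*f, c-c}
  B9:  IN={c-c}  OUT={}

Merge at B6: IN[B6] = OUT[B5] = {b*b, b*e, c-c, e*f, e-f}
Applying B6's transfer function to that IN value gives OUT[B6] (row B6 above).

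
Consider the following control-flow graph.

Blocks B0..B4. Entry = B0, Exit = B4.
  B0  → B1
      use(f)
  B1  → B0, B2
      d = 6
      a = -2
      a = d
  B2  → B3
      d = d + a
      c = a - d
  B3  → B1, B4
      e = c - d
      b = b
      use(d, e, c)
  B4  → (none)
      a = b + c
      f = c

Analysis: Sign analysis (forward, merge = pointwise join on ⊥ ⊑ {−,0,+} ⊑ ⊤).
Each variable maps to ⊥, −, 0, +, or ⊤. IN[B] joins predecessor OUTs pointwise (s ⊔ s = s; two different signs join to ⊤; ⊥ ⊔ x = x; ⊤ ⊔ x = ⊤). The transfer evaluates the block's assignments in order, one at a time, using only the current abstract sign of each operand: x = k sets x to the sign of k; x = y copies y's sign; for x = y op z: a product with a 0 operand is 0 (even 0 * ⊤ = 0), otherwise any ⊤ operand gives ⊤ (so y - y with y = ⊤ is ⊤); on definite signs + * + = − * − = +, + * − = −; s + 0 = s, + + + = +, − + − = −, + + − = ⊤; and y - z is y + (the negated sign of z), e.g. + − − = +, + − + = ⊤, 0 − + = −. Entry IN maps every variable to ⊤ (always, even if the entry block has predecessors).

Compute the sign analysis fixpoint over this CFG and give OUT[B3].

Answer: {a: +, b: ⊤, c: ⊤, d: +, e: ⊤, f: ⊤}

Derivation:
Per-block solution:
  B0:  IN=(all ⊤)  OUT=(all ⊤)
  B1:  IN=(all ⊤)  OUT={a:+, d:+; rest ⊤}
  B2:  IN={a:+, d:+; rest ⊤}  OUT={a:+, d:+; rest ⊤}
  B3:  IN={a:+, d:+; rest ⊤}  OUT={a:+, d:+; rest ⊤}
  B4:  IN={a:+, d:+; rest ⊤}  OUT={d:+; rest ⊤}

Merge at B3: IN[B3] = OUT[B2] = {a: +, b: ⊤, c: ⊤, d: +, e: ⊤, f: ⊤}
Applying B3's transfer function to that IN value gives OUT[B3] (row B3 above).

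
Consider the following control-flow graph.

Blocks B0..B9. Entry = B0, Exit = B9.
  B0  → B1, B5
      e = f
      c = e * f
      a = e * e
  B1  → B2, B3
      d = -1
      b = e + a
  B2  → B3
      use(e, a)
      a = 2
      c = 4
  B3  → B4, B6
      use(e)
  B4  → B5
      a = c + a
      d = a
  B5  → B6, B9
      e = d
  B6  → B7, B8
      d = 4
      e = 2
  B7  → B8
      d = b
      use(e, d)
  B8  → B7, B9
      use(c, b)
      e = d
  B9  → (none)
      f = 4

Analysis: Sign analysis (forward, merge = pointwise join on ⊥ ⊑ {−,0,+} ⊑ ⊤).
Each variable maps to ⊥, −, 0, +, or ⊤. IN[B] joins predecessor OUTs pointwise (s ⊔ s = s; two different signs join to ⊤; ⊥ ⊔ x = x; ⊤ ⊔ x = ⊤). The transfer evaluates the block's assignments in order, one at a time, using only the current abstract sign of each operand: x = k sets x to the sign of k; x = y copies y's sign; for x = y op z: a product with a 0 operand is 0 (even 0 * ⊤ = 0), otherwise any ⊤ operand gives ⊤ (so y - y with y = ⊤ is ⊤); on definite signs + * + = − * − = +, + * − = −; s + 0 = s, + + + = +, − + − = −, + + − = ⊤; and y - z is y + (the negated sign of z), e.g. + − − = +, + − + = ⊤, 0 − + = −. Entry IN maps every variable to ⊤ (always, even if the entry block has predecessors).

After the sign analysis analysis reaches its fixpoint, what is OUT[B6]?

Fixpoint table:
  B0:  IN=(all ⊤)  OUT=(all ⊤)
  B1:  IN=(all ⊤)  OUT={d:-; rest ⊤}
  B2:  IN={d:-; rest ⊤}  OUT={a:+, c:+, d:-; rest ⊤}
  B3:  IN={d:-; rest ⊤}  OUT={d:-; rest ⊤}
  B4:  IN={d:-; rest ⊤}  OUT=(all ⊤)
  B5:  IN=(all ⊤)  OUT=(all ⊤)
  B6:  IN=(all ⊤)  OUT={d:+, e:+; rest ⊤}
  B7:  IN=(all ⊤)  OUT=(all ⊤)
  B8:  IN=(all ⊤)  OUT=(all ⊤)
  B9:  IN=(all ⊤)  OUT={f:+; rest ⊤}

Merge at B6: IN[B6] = OUT[B3] ⊔ OUT[B5] = {a: ⊤, b: ⊤, c: ⊤, d: ⊤, e: ⊤, f: ⊤}
Applying B6's transfer function to that IN value gives OUT[B6] (row B6 above).

Answer: {a: ⊤, b: ⊤, c: ⊤, d: +, e: +, f: ⊤}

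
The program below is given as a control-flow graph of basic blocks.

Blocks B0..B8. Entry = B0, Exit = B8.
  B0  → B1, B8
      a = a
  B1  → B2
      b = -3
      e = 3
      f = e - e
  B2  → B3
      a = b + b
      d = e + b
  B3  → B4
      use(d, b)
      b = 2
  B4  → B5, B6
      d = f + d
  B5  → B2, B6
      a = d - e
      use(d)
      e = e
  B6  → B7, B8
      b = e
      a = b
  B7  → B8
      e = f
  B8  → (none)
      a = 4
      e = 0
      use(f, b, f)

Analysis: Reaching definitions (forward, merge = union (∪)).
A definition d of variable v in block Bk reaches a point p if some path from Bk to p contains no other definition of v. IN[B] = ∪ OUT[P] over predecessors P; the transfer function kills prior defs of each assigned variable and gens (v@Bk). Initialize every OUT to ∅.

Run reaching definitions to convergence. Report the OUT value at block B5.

Answer: {a@B5, b@B3, d@B4, e@B5, f@B1}

Working:
Converged values:
  B0:  IN={}  OUT={a@B0}
  B1:  IN={a@B0}  OUT={a@B0, b@B1, e@B1, f@B1}
  B2:  IN={a@B0, a@B5, b@B1, b@B3, d@B4, e@B1, e@B5, f@B1}  OUT={a@B2, b@B1, b@B3, d@B2, e@B1, e@B5, f@B1}
  B3:  IN={a@B2, b@B1, b@B3, d@B2, e@B1, e@B5, f@B1}  OUT={a@B2, b@B3, d@B2, e@B1, e@B5, f@B1}
  B4:  IN={a@B2, b@B3, d@B2, e@B1, e@B5, f@B1}  OUT={a@B2, b@B3, d@B4, e@B1, e@B5, f@B1}
  B5:  IN={a@B2, b@B3, d@B4, e@B1, e@B5, f@B1}  OUT={a@B5, b@B3, d@B4, e@B5, f@B1}
  B6:  IN={a@B2, a@B5, b@B3, d@B4, e@B1, e@B5, f@B1}  OUT={a@B6, b@B6, d@B4, e@B1, e@B5, f@B1}
  B7:  IN={a@B6, b@B6, d@B4, e@B1, e@B5, f@B1}  OUT={a@B6, b@B6, d@B4, e@B7, f@B1}
  B8:  IN={a@B0, a@B6, b@B6, d@B4, e@B1, e@B5, e@B7, f@B1}  OUT={a@B8, b@B6, d@B4, e@B8, f@B1}

Merge at B5: IN[B5] = OUT[B4] = {a@B2, b@B3, d@B4, e@B1, e@B5, f@B1}
Applying B5's transfer function to that IN value gives OUT[B5] (row B5 above).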